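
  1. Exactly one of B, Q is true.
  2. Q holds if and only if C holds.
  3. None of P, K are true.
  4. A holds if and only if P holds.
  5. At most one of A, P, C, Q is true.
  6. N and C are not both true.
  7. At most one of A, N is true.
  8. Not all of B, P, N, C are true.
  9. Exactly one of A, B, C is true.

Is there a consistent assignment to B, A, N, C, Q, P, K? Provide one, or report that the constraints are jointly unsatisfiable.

B=T, A=F, N=F, C=F, Q=F, P=F, K=F

  (1) {B, Q}: 1 true — exactly one ✓
  (2) Q=F, C=F — same ✓
  (3) {P, K}: 0 true — none ✓
  (4) A=F, P=F — same ✓
  (5) {A, P, C, Q}: 0 true — at most one ✓
  (6) N=F, C=F — not both ✓
  (7) {A, N}: 0 true — at most one ✓
  (8) {B, P, N, C}: 1/4 true — not all ✓
  (9) {A, B, C}: 1 true — exactly one ✓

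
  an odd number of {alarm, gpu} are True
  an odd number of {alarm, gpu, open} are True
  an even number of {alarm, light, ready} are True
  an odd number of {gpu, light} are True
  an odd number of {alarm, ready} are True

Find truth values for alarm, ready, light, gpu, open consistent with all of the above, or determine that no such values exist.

alarm: True; ready: False; light: True; gpu: False; open: False

{alarm, gpu}: 1 true → odd ✓
{alarm, gpu, open}: 1 true → odd ✓
{alarm, light, ready}: 2 true → even ✓
{gpu, light}: 1 true → odd ✓
{alarm, ready}: 1 true → odd ✓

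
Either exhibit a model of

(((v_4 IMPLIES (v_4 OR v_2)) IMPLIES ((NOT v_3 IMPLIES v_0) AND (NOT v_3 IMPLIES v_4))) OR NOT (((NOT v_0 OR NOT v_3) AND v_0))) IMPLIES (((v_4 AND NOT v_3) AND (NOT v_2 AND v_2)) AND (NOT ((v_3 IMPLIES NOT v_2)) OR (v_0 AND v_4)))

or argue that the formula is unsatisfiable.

v_0: True, v_2: True, v_3: False, v_4: False

  (((v_4 IMPLIES (v_4 OR v_2)) IMPLIES ((NOT v_3 IMPLIES v_0) AND (NOT v_3 IMPLIES v_4))) OR NOT (((NOT v_0 OR NOT v_3) AND v_0))) IMPLIES (((v_4 AND NOT v_3) AND (NOT v_2 AND v_2)) AND (NOT ((v_3 IMPLIES NOT v_2)) OR (v_0 AND v_4))) = True
    ((v_4 IMPLIES (v_4 OR v_2)) IMPLIES ((NOT v_3 IMPLIES v_0) AND (NOT v_3 IMPLIES v_4))) OR NOT (((NOT v_0 OR NOT v_3) AND v_0)) = False
      (v_4 IMPLIES (v_4 OR v_2)) IMPLIES ((NOT v_3 IMPLIES v_0) AND (NOT v_3 IMPLIES v_4)) = False
        v_4 IMPLIES (v_4 OR v_2) = True
          v_4 OR v_2 = True
        (NOT v_3 IMPLIES v_0) AND (NOT v_3 IMPLIES v_4) = False
          NOT v_3 IMPLIES v_0 = True
            NOT v_3 = True
          NOT v_3 IMPLIES v_4 = False
            NOT v_3 = True
      NOT (((NOT v_0 OR NOT v_3) AND v_0)) = False
        (NOT v_0 OR NOT v_3) AND v_0 = True
          NOT v_0 OR NOT v_3 = True
            NOT v_0 = False
            NOT v_3 = True
    ((v_4 AND NOT v_3) AND (NOT v_2 AND v_2)) AND (NOT ((v_3 IMPLIES NOT v_2)) OR (v_0 AND v_4)) = False
      (v_4 AND NOT v_3) AND (NOT v_2 AND v_2) = False
        v_4 AND NOT v_3 = False
          NOT v_3 = True
        NOT v_2 AND v_2 = False
          NOT v_2 = False
      NOT ((v_3 IMPLIES NOT v_2)) OR (v_0 AND v_4) = False
        NOT ((v_3 IMPLIES NOT v_2)) = False
          v_3 IMPLIES NOT v_2 = True
            NOT v_2 = False
        v_0 AND v_4 = False
The formula evaluates to True.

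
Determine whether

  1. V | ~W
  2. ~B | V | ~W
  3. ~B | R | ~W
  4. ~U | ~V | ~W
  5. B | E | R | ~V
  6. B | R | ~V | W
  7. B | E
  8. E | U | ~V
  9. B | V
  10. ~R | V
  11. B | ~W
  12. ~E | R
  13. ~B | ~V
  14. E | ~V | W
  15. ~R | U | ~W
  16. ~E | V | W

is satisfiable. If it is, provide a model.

R: True; B: False; V: True; W: False; U: False; E: True

Set R = True.
  then (~R | V) forces V = True.
  then (~B | ~V) forces B = False.
  then (B | E) forces E = True.
  then (B | ~W) forces W = False.
Set U = False.
All clauses satisfied.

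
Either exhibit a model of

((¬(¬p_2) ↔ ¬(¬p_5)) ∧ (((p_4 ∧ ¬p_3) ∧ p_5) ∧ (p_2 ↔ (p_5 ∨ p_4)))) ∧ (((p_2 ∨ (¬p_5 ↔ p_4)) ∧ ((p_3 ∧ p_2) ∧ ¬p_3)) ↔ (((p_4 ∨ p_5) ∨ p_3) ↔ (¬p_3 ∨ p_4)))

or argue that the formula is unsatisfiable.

Case p_3 = True: the conjunct ¬p_3 is False.
Case p_3 = False: the formula simplifies to ((¬(¬p_2) ↔ ¬(¬p_5)) ∧ ((p_4 ∧ p_5) ∧ (p_2 ↔ (p_5 ∨ p_4)))) ∧ ¬((p_4 ∨ p_5)).
  p_4 = True: the conjunct ¬((p_4 ∨ p_5)) becomes ¬((True ∨ p_5)) = False.
  p_4 = False: the conjunct p_4 is False.
Both cases fail — unsatisfiable.

UNSATISFIABLE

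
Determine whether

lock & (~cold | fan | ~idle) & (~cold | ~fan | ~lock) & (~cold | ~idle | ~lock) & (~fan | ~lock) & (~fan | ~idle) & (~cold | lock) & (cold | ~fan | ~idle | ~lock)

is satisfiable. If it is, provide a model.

idle = False, fan = False, lock = True, cold = False

Unit clause (lock) forces lock = True.
In (~fan | ~lock) only ~fan is left, so fan = False.
Set idle = False.
Set cold = False.
Check each clause:
  (lock): lock holds.
  (~cold | fan | ~idle): ~cold holds.
  (~cold | ~fan | ~lock): ~cold holds.
  (~cold | ~idle | ~lock): ~cold holds.
  (~fan | ~lock): ~fan holds.
  (~fan | ~idle): ~fan holds.
  (~cold | lock): ~cold holds.
  (cold | ~fan | ~idle | ~lock): ~fan holds.
All clauses satisfied.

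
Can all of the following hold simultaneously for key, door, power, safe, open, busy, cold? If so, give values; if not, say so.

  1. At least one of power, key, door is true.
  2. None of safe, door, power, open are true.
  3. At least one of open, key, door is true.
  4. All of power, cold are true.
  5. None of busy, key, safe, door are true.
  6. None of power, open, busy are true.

Case power = True:
  Constraint (2) is violated (power=T) — contradiction.
Case power = False:
  Constraint (4) is violated (power=F) — contradiction.
Both cases fail — unsatisfiable.

No satisfying assignment exists.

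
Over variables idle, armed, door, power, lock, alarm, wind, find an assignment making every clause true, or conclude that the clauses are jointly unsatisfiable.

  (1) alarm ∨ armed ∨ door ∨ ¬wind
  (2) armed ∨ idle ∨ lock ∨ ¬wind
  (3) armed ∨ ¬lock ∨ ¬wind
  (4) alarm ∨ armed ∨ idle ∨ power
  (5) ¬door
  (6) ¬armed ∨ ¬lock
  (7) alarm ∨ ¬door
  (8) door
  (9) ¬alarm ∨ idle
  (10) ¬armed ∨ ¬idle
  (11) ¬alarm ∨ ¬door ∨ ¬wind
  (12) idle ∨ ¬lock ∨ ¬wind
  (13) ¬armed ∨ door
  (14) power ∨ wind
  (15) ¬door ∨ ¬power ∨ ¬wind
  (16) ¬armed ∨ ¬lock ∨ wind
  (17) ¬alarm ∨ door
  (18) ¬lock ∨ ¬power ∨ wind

The formula is unsatisfiable.

Case door = True:
  Clause (¬door) is falsified — contradiction.
Case door = False:
  Clause (door) is falsified — contradiction.
Both cases fail, so the formula is unsatisfiable.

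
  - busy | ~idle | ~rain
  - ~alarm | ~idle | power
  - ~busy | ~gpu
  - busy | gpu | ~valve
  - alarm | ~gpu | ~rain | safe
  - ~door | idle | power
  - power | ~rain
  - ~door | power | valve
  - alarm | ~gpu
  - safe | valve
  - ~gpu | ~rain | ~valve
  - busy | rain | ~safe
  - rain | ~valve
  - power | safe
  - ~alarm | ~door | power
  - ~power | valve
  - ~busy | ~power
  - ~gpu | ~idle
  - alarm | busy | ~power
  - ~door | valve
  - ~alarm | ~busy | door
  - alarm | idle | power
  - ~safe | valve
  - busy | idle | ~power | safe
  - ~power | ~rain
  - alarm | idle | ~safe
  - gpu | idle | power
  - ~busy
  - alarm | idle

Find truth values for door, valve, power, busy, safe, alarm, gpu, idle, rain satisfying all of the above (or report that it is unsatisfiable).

Case valve = True:
  (rain | ~valve) forces rain = True.
  (power | ~rain) forces power = True.
  Clause (~power | ~rain) is falsified — contradiction.
Case valve = False:
  (safe | valve) forces safe = True.
  Clause (~safe | valve) is falsified — contradiction.
Both cases fail, so the formula is unsatisfiable.

No satisfying assignment exists.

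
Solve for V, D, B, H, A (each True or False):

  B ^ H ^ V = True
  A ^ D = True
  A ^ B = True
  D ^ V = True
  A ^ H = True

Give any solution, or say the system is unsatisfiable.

V = True, D = False, B = False, H = False, A = True

B ^ H ^ V = F ^ F ^ T = True ✓
A ^ D = T ^ F = True ✓
A ^ B = T ^ F = True ✓
D ^ V = F ^ T = True ✓
A ^ H = T ^ F = True ✓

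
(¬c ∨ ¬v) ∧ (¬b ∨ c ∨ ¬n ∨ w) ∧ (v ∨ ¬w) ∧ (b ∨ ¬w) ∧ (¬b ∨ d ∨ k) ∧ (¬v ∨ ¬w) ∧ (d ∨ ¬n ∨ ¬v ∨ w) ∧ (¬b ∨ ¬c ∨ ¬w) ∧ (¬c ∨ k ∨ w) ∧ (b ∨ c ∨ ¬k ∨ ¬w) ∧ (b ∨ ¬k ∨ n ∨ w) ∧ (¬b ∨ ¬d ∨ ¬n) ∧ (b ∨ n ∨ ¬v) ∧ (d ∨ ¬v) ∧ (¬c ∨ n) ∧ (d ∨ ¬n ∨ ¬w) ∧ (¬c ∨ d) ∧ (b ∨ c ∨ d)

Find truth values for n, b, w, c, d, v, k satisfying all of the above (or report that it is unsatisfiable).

n=T, b=F, w=F, c=F, d=T, v=F, k=T

Set n = True.
Set b = False.
  then (b ∨ ¬w) forces w = False.
Set c = False.
  then (b ∨ c ∨ d) forces d = True.
Set v = False.
Set k = True.
All clauses satisfied.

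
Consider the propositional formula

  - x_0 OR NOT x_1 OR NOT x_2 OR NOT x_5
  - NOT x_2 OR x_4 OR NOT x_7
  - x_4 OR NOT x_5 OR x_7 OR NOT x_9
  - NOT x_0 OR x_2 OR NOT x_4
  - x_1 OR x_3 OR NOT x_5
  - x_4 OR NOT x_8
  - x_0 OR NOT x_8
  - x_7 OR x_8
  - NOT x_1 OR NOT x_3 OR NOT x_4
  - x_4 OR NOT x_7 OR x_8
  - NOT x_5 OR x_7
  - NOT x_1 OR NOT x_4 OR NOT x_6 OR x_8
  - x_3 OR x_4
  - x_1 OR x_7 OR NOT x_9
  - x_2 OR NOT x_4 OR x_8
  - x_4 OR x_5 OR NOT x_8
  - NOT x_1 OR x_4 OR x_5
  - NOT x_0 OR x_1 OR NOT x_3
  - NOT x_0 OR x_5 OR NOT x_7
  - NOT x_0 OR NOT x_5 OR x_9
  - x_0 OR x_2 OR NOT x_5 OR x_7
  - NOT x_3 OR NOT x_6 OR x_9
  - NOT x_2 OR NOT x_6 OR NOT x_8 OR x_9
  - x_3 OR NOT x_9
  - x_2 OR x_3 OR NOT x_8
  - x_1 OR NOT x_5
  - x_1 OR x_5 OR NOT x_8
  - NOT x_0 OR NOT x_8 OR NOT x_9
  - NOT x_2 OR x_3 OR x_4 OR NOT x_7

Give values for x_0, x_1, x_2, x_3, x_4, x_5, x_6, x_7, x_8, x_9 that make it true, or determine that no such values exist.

Set x_0 = False.
  then (x_0 OR NOT x_8) forces x_8 = False.
  then (x_7 OR x_8) forces x_7 = True.
  then (x_4 OR NOT x_7 OR x_8) forces x_4 = True.
  then (x_2 OR NOT x_4 OR x_8) forces x_2 = True.
Set x_1 = False.
  then (x_1 OR NOT x_5) forces x_5 = False.
Set x_3 = False.
  then (x_3 OR NOT x_9) forces x_9 = False.
Set x_6 = False.
All clauses satisfied.

x_0 = False, x_1 = False, x_2 = True, x_3 = False, x_4 = True, x_5 = False, x_6 = False, x_7 = True, x_8 = False, x_9 = False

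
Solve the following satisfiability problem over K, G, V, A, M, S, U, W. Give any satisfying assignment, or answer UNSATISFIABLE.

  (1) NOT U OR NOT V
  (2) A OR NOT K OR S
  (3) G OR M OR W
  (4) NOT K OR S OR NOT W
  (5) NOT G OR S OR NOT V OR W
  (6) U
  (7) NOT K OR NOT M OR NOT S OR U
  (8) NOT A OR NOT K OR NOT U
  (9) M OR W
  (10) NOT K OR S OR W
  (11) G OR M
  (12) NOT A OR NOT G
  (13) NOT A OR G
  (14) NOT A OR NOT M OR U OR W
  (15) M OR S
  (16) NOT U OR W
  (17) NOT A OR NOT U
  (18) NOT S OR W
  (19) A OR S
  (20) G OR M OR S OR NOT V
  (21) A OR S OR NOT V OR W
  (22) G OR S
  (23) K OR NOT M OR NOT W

K = True, G = False, V = False, A = False, M = True, S = True, U = True, W = True

Unit clause (U) forces U = True.
In (NOT U OR W) only W is left, so W = True.
In (NOT A OR NOT U) only NOT A is left, so A = False.
In (A OR S) only S is left, so S = True.
In (NOT U OR NOT V) only NOT V is left, so V = False.
Set K = True.
Set G = False.
  then (G OR M) forces M = True.
All clauses satisfied.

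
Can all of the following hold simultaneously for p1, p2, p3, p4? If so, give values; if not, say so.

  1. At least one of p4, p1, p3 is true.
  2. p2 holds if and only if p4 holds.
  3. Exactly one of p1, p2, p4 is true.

p1 = True, p2 = False, p3 = False, p4 = False

  (1) {p4, p1, p3}: 1 true — at least one ✓
  (2) p2=F, p4=F — same ✓
  (3) {p1, p2, p4}: 1 true — exactly one ✓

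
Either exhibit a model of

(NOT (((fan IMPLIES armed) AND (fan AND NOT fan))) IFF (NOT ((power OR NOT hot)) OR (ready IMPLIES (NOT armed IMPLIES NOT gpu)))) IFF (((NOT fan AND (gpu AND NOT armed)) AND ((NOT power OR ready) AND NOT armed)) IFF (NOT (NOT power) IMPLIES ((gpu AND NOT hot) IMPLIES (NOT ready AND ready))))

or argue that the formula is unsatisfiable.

power = False, ready = True, hot = False, fan = True, armed = False, gpu = True

  (NOT (((fan IMPLIES armed) AND (fan AND NOT fan))) IFF (NOT ((power OR NOT hot)) OR (ready IMPLIES (NOT armed IMPLIES NOT gpu)))) IFF (((NOT fan AND (gpu AND NOT armed)) AND ((NOT power OR ready) AND NOT armed)) IFF (NOT (NOT power) IMPLIES ((gpu AND NOT hot) IMPLIES (NOT ready AND ready)))) = True
    NOT (((fan IMPLIES armed) AND (fan AND NOT fan))) IFF (NOT ((power OR NOT hot)) OR (ready IMPLIES (NOT armed IMPLIES NOT gpu))) = False
      NOT (((fan IMPLIES armed) AND (fan AND NOT fan))) = True
        (fan IMPLIES armed) AND (fan AND NOT fan) = False
          fan IMPLIES armed = False
          fan AND NOT fan = False
            NOT fan = False
      NOT ((power OR NOT hot)) OR (ready IMPLIES (NOT armed IMPLIES NOT gpu)) = False
        NOT ((power OR NOT hot)) = False
          power OR NOT hot = True
            NOT hot = True
        ready IMPLIES (NOT armed IMPLIES NOT gpu) = False
          NOT armed IMPLIES NOT gpu = False
            NOT armed = True
            NOT gpu = False
    ((NOT fan AND (gpu AND NOT armed)) AND ((NOT power OR ready) AND NOT armed)) IFF (NOT (NOT power) IMPLIES ((gpu AND NOT hot) IMPLIES (NOT ready AND ready))) = False
      (NOT fan AND (gpu AND NOT armed)) AND ((NOT power OR ready) AND NOT armed) = False
        NOT fan AND (gpu AND NOT armed) = False
          NOT fan = False
          gpu AND NOT armed = True
            NOT armed = True
        (NOT power OR ready) AND NOT armed = True
          NOT power OR ready = True
            NOT power = True
          NOT armed = True
      NOT (NOT power) IMPLIES ((gpu AND NOT hot) IMPLIES (NOT ready AND ready)) = True
        NOT (NOT power) = False
          NOT power = True
        (gpu AND NOT hot) IMPLIES (NOT ready AND ready) = False
          gpu AND NOT hot = True
            NOT hot = True
          NOT ready AND ready = False
            NOT ready = False
The formula evaluates to True.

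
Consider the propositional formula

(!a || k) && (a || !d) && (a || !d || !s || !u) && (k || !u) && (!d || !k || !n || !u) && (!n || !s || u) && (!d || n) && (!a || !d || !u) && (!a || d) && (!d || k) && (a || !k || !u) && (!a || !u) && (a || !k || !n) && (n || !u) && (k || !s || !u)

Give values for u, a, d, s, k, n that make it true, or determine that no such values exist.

Try u = True:
  (k || !u) forces k = True.
  (a || !k || !u) forces a = True.
  clause (!a || !u) is falsified — backtrack.
So u = False.
Set a = False.
  then (a || !d) forces d = False.
Set s = True.
  then (!n || !s || u) forces n = False.
Set k = False.
All clauses satisfied.

u = False, a = False, d = False, s = True, k = False, n = False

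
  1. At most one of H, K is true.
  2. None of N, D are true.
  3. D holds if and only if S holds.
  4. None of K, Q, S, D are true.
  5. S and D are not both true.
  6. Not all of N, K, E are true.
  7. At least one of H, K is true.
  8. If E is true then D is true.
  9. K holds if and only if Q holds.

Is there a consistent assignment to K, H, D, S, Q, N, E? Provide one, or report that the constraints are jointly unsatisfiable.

K: False, H: True, D: False, S: False, Q: False, N: False, E: False

  (1) {H, K}: 1 true — at most one ✓
  (2) {N, D}: 0 true — none ✓
  (3) D=F, S=F — same ✓
  (4) {K, Q, S, D}: 0 true — none ✓
  (5) S=F, D=F — not both ✓
  (6) {N, K, E}: 0/3 true — not all ✓
  (7) {H, K}: 1 true — at least one ✓
  (8) E=F ⇒ D: vacuous ✓
  (9) K=F, Q=F — same ✓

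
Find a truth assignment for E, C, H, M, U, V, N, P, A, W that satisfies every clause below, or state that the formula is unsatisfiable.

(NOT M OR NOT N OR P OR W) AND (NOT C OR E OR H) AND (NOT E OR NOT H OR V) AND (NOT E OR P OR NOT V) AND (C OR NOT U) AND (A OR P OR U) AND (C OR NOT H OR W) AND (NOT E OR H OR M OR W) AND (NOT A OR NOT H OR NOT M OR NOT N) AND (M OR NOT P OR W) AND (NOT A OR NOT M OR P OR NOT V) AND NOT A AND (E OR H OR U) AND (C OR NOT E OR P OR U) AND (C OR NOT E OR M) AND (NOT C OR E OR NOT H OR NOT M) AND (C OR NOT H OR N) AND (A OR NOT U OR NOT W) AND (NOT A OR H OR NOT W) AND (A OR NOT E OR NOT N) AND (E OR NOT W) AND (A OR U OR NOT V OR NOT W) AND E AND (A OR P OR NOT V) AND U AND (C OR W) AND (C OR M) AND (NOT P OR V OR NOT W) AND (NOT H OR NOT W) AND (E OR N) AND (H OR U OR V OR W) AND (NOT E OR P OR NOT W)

Unit clause (NOT A) forces A = False.
Unit clause (E) forces E = True.
Unit clause (U) forces U = True.
In (C OR NOT U) only C is left, so C = True.
In (A OR NOT U OR NOT W) only NOT W is left, so W = False.
In (A OR NOT E OR NOT N) only NOT N is left, so N = False.
Set H = False.
  then (NOT E OR H OR M OR W) forces M = True.
Set V = False.
Set P = False.
All clauses satisfied.

E: True, C: True, H: False, M: True, U: True, V: False, N: False, P: False, A: False, W: False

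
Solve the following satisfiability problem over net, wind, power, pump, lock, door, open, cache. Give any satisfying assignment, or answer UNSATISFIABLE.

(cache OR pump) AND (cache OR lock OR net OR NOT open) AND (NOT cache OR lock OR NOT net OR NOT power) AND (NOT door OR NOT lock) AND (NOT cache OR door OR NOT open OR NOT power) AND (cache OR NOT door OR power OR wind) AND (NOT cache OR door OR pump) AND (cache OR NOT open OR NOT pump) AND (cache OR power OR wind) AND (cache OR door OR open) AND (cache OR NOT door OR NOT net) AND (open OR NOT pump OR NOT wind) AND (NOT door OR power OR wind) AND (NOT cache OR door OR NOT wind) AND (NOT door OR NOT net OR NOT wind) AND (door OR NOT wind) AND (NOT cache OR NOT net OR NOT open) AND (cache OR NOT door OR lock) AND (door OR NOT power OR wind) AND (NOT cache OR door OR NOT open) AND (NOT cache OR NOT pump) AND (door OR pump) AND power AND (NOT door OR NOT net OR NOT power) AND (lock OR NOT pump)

net = False, wind = False, power = True, pump = False, lock = False, door = True, open = False, cache = True

Unit clause (power) forces power = True.
Set net = False.
Set wind = False.
  then (door OR NOT power OR wind) forces door = True.
  then (NOT door OR NOT lock) forces lock = False.
  then (cache OR NOT door OR lock) forces cache = True.
  then (NOT cache OR NOT pump) forces pump = False.
Set open = False.
All clauses satisfied.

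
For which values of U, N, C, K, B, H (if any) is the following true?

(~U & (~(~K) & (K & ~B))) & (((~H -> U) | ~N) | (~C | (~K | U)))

U=F; N=F; C=T; K=T; B=F; H=F

  ~U & (~(~K) & (K & ~B)) = True
    ~U = True
    ~(~K) & (K & ~B) = True
      ~(~K) = True
        ~K = False
      K & ~B = True
        ~B = True
  ((~H -> U) | ~N) | (~C | (~K | U)) = True
    (~H -> U) | ~N = True
      ~H -> U = False
        ~H = True
      ~N = True
    ~C | (~K | U) = False
      ~C = False
      ~K | U = False
        ~K = False
Both conjuncts True, so the formula holds.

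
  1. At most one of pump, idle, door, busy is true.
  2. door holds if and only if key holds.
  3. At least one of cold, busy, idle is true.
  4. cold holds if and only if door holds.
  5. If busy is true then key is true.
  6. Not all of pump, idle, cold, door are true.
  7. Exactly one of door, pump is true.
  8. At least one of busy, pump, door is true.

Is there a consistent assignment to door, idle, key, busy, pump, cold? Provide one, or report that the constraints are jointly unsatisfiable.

door: True; idle: False; key: True; busy: False; pump: False; cold: True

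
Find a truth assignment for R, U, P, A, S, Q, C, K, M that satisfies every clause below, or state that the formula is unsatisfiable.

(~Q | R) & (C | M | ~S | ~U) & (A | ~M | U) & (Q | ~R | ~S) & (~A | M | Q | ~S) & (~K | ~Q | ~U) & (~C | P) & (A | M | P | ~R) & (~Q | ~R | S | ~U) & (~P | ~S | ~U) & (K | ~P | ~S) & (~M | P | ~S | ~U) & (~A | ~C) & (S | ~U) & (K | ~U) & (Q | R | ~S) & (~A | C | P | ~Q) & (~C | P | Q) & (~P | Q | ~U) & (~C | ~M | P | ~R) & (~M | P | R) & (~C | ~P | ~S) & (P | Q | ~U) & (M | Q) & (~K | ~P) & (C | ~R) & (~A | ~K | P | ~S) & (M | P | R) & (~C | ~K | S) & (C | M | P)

R=F, U=F, P=T, A=T, S=F, Q=F, C=F, K=F, M=T

Set R = False.
  then (~Q | R) forces Q = False.
  then (Q | R | ~S) forces S = False.
  then (M | Q) forces M = True.
  then (S | ~U) forces U = False.
  then (~M | P | R) forces P = True.
  then (~K | ~P) forces K = False.
  then (A | ~M | U) forces A = True.
  then (~A | ~C) forces C = False.
All clauses satisfied.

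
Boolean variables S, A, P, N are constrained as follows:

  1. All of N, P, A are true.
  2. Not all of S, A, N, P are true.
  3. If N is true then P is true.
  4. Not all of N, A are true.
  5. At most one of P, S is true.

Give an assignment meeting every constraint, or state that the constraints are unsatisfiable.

Unsatisfiable

Case A = True:
  (1) forces N = True.
  Constraint (4) is violated (N=T, A=T) — contradiction.
Case A = False:
  Constraint (1) is violated (A=F) — contradiction.
Both cases fail — unsatisfiable.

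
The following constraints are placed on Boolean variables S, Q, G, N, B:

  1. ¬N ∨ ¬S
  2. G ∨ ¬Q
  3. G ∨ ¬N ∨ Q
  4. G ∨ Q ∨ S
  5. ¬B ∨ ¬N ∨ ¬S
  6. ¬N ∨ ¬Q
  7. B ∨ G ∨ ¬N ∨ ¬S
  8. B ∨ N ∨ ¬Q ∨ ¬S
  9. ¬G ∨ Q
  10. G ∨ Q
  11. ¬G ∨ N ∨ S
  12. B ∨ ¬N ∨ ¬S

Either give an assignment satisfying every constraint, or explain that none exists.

Set S = True.
  then (¬N ∨ ¬S) forces N = False.
Try Q = False:
  (¬G ∨ Q) forces G = False.
  clause (G ∨ Q) is falsified — backtrack.
So Q = True.
  then (G ∨ ¬Q) forces G = True.
  then (B ∨ N ∨ ¬Q ∨ ¬S) forces B = True.
All clauses satisfied.

S=T, Q=T, G=T, N=F, B=T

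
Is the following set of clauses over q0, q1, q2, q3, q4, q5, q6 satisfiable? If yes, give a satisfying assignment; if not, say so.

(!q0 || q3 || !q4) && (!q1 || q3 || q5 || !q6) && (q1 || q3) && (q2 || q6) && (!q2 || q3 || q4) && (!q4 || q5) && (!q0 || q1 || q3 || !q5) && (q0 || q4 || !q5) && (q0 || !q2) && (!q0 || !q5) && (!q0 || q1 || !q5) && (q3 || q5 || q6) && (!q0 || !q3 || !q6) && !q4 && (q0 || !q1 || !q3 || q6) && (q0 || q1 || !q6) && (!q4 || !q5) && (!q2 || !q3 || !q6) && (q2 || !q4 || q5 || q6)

q0 = True, q1 = True, q2 = True, q3 = True, q4 = False, q5 = False, q6 = False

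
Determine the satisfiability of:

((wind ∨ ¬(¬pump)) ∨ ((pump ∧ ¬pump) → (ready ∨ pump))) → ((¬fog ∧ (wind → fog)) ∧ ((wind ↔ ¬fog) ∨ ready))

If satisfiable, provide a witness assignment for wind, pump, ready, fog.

wind=F, pump=T, ready=T, fog=F

  ((wind ∨ ¬(¬pump)) ∨ ((pump ∧ ¬pump) → (ready ∨ pump))) → ((¬fog ∧ (wind → fog)) ∧ ((wind ↔ ¬fog) ∨ ready)) = True
    (wind ∨ ¬(¬pump)) ∨ ((pump ∧ ¬pump) → (ready ∨ pump)) = True
      wind ∨ ¬(¬pump) = True
        ¬(¬pump) = True
          ¬pump = False
      (pump ∧ ¬pump) → (ready ∨ pump) = True
        pump ∧ ¬pump = False
          ¬pump = False
        ready ∨ pump = True
    (¬fog ∧ (wind → fog)) ∧ ((wind ↔ ¬fog) ∨ ready) = True
      ¬fog ∧ (wind → fog) = True
        ¬fog = True
        wind → fog = True
      (wind ↔ ¬fog) ∨ ready = True
        wind ↔ ¬fog = False
          ¬fog = True
The formula evaluates to True.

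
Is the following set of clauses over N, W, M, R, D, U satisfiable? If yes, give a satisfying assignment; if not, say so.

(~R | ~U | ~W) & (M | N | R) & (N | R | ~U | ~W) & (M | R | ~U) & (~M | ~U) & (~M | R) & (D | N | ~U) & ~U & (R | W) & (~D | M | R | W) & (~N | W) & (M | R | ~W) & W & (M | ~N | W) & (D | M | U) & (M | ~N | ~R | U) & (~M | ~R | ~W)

N: False, W: True, M: False, R: True, D: True, U: False

Unit clause (~U) forces U = False.
Unit clause (W) forces W = True.
Set N = False.
Try M = True:
  (~M | R) forces R = True.
  clause (~M | ~R | ~W) is falsified — backtrack.
So M = False.
  then (M | N | R) forces R = True.
  then (D | M | U) forces D = True.
All clauses satisfied.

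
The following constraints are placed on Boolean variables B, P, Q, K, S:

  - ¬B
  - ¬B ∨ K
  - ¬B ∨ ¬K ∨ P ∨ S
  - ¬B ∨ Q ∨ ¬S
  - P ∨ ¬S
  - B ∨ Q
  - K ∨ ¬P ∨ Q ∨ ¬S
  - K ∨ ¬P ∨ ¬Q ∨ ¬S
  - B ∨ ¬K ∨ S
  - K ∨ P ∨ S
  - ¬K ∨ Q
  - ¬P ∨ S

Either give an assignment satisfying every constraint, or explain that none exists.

B: False, P: True, Q: True, K: True, S: True

Unit clause (¬B) forces B = False.
In (B ∨ Q) only Q is left, so Q = True.
Set P = True.
  then (¬P ∨ S) forces S = True.
  then (K ∨ ¬P ∨ ¬Q ∨ ¬S) forces K = True.
All clauses satisfied.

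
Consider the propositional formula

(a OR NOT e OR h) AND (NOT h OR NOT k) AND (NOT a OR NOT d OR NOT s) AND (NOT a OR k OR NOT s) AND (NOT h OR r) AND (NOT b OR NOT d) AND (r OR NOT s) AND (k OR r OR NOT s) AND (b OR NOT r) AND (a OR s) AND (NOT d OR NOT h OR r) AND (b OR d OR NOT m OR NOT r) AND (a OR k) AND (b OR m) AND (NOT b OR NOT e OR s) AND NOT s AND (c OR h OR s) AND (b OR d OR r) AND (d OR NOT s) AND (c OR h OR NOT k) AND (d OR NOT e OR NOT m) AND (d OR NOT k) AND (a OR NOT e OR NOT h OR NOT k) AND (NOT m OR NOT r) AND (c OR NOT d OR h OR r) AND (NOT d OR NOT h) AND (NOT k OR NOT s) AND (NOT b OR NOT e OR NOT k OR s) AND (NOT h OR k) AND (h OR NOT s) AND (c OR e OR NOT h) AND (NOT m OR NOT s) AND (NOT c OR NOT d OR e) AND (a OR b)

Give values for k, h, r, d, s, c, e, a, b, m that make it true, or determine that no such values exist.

Unit clause (NOT s) forces s = False.
In (a OR s) only a is left, so a = True.
Set k = False.
  then (NOT h OR k) forces h = False.
  then (c OR h OR s) forces c = True.
Set r = True.
  then (b OR NOT r) forces b = True.
  then (NOT b OR NOT e OR s) forces e = False.
  then (NOT m OR NOT r) forces m = False.
  then (NOT c OR NOT d OR e) forces d = False.
All clauses satisfied.

k: False, h: False, r: True, d: False, s: False, c: True, e: False, a: True, b: True, m: False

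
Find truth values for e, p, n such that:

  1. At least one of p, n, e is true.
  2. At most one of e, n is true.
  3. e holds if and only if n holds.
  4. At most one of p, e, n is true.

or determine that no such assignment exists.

e = False, p = True, n = False

  (1) {p, n, e}: 1 true — at least one ✓
  (2) {e, n}: 0 true — at most one ✓
  (3) e=F, n=F — same ✓
  (4) {p, e, n}: 1 true — at most one ✓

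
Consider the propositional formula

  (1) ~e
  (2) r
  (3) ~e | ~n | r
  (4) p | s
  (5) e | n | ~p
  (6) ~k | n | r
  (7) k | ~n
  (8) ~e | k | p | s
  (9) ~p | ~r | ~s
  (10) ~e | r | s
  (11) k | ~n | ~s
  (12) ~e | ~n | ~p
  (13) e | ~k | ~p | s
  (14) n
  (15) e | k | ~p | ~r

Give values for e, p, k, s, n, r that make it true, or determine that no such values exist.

Unit clause (~e) forces e = False.
Unit clause (r) forces r = True.
Unit clause (n) forces n = True.
In (k | ~n) only k is left, so k = True.
Try p = True:
  (~p | ~r | ~s) forces s = False.
  clause (e | ~k | ~p | s) is falsified — backtrack.
So p = False.
  then (p | s) forces s = True.
All clauses satisfied.

e=F, p=F, k=T, s=T, n=T, r=T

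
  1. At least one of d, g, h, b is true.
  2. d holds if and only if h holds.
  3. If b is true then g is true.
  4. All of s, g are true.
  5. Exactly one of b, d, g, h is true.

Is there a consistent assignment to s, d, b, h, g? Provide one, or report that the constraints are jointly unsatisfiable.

s = True, d = False, b = False, h = False, g = True

  (1) {d, g, h, b}: 1 true — at least one ✓
  (2) d=F, h=F — same ✓
  (3) b=F ⇒ g: vacuous ✓
  (4) {s, g}: all 2 true ✓
  (5) {b, d, g, h}: 1 true — exactly one ✓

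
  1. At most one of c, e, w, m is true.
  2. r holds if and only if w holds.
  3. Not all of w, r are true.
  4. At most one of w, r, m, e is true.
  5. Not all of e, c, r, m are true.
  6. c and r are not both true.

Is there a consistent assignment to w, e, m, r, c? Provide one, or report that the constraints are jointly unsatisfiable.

w=F; e=T; m=F; r=F; c=F

  (1) {c, e, w, m}: 1 true — at most one ✓
  (2) r=F, w=F — same ✓
  (3) {w, r}: 0/2 true — not all ✓
  (4) {w, r, m, e}: 1 true — at most one ✓
  (5) {e, c, r, m}: 1/4 true — not all ✓
  (6) c=F, r=F — not both ✓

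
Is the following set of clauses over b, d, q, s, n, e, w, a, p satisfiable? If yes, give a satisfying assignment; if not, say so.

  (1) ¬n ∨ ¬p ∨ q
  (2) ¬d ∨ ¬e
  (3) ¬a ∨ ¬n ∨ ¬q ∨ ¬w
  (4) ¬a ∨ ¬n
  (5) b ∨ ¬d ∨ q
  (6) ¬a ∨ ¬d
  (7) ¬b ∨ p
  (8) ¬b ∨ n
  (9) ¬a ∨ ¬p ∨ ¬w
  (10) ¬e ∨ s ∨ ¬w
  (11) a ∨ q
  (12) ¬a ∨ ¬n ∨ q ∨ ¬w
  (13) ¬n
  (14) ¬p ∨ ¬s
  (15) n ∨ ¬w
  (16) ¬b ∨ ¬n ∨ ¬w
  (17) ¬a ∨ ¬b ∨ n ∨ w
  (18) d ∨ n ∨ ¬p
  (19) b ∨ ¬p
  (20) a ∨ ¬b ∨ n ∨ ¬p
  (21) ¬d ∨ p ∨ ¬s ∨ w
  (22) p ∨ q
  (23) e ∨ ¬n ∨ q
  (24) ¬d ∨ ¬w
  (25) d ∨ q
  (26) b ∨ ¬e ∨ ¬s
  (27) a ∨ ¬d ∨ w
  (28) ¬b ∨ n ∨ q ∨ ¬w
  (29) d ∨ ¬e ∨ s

b: False, d: False, q: True, s: False, n: False, e: False, w: False, a: False, p: False

Unit clause (¬n) forces n = False.
In (n ∨ ¬w) only ¬w is left, so w = False.
In (¬b ∨ n) only ¬b is left, so b = False.
In (b ∨ ¬p) only ¬p is left, so p = False.
In (p ∨ q) only q is left, so q = True.
Try d = True:
  (¬d ∨ ¬e) forces e = False.
  (¬a ∨ ¬d) forces a = False.
  clause (a ∨ ¬d ∨ w) is falsified — backtrack.
So d = False.
Set s = False.
  then (d ∨ ¬e ∨ s) forces e = False.
Set a = False.
All clauses satisfied.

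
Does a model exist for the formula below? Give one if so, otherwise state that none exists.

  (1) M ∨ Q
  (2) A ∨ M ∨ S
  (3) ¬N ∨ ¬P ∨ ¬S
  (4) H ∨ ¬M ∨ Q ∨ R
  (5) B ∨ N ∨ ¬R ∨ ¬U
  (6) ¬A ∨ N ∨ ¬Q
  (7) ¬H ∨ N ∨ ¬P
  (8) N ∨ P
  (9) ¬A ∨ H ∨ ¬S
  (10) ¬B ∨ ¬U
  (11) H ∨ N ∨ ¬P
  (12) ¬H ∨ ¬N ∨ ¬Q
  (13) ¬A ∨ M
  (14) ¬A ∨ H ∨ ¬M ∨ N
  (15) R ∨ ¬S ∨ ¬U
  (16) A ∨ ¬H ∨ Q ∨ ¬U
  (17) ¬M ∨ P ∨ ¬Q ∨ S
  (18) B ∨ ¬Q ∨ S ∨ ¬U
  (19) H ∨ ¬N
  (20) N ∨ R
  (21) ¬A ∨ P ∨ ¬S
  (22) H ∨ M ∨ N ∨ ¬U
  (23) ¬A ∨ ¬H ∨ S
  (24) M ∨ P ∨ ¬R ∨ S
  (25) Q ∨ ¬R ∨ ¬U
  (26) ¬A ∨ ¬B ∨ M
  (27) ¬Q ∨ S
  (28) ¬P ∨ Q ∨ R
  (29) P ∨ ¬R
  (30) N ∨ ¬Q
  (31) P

Q = False; P = True; U = False; R = True; N = True; S = False; B = False; H = True; A = False; M = True

Unit clause (P) forces P = True.
Try Q = True:
  (¬Q ∨ S) forces S = True.
  (¬N ∨ ¬P ∨ ¬S) forces N = False.
  clause (N ∨ ¬Q) is falsified — backtrack.
So Q = False.
  then (M ∨ Q) forces M = True.
  then (¬P ∨ Q ∨ R) forces R = True.
  then (Q ∨ ¬R ∨ ¬U) forces U = False.
Set N = True.
  then (¬N ∨ ¬P ∨ ¬S) forces S = False.
  then (H ∨ ¬N) forces H = True.
  then (¬A ∨ ¬H ∨ S) forces A = False.
Set B = False.
All clauses satisfied.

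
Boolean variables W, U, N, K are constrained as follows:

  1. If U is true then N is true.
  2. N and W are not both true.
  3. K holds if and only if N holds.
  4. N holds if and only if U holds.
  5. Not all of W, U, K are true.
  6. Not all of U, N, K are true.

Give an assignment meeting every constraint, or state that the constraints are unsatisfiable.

W = True, U = False, N = False, K = False

  (1) U=F ⇒ N: vacuous ✓
  (2) N=F, W=T — not both ✓
  (3) K=F, N=F — same ✓
  (4) N=F, U=F — same ✓
  (5) {W, U, K}: 1/3 true — not all ✓
  (6) {U, N, K}: 0/3 true — not all ✓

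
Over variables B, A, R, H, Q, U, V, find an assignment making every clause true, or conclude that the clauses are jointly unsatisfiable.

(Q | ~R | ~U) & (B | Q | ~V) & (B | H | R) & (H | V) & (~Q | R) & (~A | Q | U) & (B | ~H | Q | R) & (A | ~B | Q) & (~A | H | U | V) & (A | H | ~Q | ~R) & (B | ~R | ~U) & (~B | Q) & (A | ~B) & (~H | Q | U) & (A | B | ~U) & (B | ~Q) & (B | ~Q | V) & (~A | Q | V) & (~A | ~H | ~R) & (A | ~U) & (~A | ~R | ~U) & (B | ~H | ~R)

B=T, A=T, R=T, H=F, Q=T, U=F, V=T

Set B = True.
  then (~B | Q) forces Q = True.
  then (A | ~B) forces A = True.
  then (~Q | R) forces R = True.
  then (~A | ~H | ~R) forces H = False.
  then (~A | ~R | ~U) forces U = False.
  then (H | V) forces V = True.
All clauses satisfied.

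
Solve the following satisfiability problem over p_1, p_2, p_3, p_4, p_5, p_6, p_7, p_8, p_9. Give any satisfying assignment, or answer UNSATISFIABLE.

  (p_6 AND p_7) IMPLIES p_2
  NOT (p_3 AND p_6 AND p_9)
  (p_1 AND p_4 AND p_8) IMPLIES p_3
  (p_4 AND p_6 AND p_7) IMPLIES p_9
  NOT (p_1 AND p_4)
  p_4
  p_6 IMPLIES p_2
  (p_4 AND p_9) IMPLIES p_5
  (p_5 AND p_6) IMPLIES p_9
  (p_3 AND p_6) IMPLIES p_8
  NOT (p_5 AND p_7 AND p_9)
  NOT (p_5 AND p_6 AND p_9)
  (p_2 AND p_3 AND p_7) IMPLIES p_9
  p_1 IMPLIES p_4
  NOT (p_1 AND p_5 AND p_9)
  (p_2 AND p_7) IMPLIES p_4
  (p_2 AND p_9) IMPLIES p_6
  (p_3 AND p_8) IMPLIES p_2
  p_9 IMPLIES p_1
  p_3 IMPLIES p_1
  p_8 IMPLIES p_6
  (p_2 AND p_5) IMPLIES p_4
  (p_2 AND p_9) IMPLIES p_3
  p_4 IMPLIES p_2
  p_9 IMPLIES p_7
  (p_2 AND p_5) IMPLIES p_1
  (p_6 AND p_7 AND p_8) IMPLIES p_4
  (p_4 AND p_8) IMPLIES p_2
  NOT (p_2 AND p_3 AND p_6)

p_1: False, p_2: True, p_3: False, p_4: True, p_5: False, p_6: False, p_7: True, p_8: False, p_9: False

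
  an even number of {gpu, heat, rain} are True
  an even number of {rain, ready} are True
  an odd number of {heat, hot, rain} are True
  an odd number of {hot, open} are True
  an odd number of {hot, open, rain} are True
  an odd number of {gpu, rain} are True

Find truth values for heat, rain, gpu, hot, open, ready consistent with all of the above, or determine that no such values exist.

heat: True, rain: False, gpu: True, hot: False, open: True, ready: False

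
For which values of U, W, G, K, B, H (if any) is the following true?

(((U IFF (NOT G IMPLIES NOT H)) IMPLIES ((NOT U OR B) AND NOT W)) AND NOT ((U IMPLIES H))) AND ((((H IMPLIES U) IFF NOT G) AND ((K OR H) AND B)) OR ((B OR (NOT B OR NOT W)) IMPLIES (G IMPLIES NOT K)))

U=T; W=F; G=T; K=F; B=T; H=F

  ((U IFF (NOT G IMPLIES NOT H)) IMPLIES ((NOT U OR B) AND NOT W)) AND NOT ((U IMPLIES H)) = True
    (U IFF (NOT G IMPLIES NOT H)) IMPLIES ((NOT U OR B) AND NOT W) = True
      U IFF (NOT G IMPLIES NOT H) = True
        NOT G IMPLIES NOT H = True
          NOT G = False
          NOT H = True
      (NOT U OR B) AND NOT W = True
        NOT U OR B = True
          NOT U = False
        NOT W = True
    NOT ((U IMPLIES H)) = True
      U IMPLIES H = False
  (((H IMPLIES U) IFF NOT G) AND ((K OR H) AND B)) OR ((B OR (NOT B OR NOT W)) IMPLIES (G IMPLIES NOT K)) = True
    ((H IMPLIES U) IFF NOT G) AND ((K OR H) AND B) = False
      (H IMPLIES U) IFF NOT G = False
        H IMPLIES U = True
        NOT G = False
      (K OR H) AND B = False
        K OR H = False
    (B OR (NOT B OR NOT W)) IMPLIES (G IMPLIES NOT K) = True
      B OR (NOT B OR NOT W) = True
        NOT B OR NOT W = True
          NOT B = False
          NOT W = True
      G IMPLIES NOT K = True
        NOT K = True
Both conjuncts True, so the formula holds.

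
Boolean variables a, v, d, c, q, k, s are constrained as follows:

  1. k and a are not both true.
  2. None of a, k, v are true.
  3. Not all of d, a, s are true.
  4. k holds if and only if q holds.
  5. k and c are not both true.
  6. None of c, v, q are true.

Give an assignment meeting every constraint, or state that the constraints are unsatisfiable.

a = False, v = False, d = True, c = False, q = False, k = False, s = True

  (1) k=F, a=F — not both ✓
  (2) {a, k, v}: 0 true — none ✓
  (3) {d, a, s}: 2/3 true — not all ✓
  (4) k=F, q=F — same ✓
  (5) k=F, c=F — not both ✓
  (6) {c, v, q}: 0 true — none ✓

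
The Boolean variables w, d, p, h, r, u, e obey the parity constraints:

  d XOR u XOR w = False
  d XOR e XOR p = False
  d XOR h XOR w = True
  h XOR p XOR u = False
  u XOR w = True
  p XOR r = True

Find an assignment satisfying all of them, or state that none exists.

w = True, d = True, p = True, h = True, r = False, u = False, e = False

d XOR u XOR w = T XOR F XOR T = False ✓
d XOR e XOR p = T XOR F XOR T = False ✓
d XOR h XOR w = T XOR T XOR T = True ✓
h XOR p XOR u = T XOR T XOR F = False ✓
u XOR w = F XOR T = True ✓
p XOR r = T XOR F = True ✓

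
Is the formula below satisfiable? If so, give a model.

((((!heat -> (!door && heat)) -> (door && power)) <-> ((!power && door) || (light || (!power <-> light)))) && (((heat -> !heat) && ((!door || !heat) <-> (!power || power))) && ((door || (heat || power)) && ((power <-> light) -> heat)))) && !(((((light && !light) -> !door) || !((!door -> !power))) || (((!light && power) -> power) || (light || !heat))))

The conjunct !(((((light && !light) -> !door) || !((!door -> !power))) || (((!light && power) -> power) || (light || !heat)))) is unsatisfiable on its own:
  light = True: this becomes !((True || True)) = False.
  light = False: this becomes !((True || ((power -> power) || !heat))) = False.
So the whole conjunction is unsatisfiable.

The formula is unsatisfiable.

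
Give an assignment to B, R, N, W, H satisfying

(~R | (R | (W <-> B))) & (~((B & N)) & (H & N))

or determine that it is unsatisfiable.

B = False, R = False, N = True, W = True, H = True

  ~R | (R | (W <-> B)) = True
    ~R = True
    R | (W <-> B) = False
      W <-> B = False
  ~((B & N)) & (H & N) = True
    ~((B & N)) = True
      B & N = False
    H & N = True
Both conjuncts True, so the formula holds.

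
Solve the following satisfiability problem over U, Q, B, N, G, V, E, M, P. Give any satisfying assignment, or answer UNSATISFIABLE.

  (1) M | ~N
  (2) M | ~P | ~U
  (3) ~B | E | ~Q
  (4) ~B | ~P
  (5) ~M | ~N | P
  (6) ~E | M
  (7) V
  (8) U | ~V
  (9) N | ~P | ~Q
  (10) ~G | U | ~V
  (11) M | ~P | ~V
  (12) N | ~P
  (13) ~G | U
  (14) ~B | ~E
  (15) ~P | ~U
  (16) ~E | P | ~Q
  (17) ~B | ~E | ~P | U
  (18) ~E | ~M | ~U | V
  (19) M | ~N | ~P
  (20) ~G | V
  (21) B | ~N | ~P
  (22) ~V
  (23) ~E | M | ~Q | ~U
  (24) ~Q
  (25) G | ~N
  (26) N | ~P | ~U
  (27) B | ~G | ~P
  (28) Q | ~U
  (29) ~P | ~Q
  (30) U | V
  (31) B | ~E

Unsatisfiable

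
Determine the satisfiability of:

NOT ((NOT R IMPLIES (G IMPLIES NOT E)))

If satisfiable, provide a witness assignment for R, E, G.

R=F, E=T, G=T

  NOT ((NOT R IMPLIES (G IMPLIES NOT E))) = True
    NOT R IMPLIES (G IMPLIES NOT E) = False
      NOT R = True
      G IMPLIES NOT E = False
        NOT E = False
The formula evaluates to True.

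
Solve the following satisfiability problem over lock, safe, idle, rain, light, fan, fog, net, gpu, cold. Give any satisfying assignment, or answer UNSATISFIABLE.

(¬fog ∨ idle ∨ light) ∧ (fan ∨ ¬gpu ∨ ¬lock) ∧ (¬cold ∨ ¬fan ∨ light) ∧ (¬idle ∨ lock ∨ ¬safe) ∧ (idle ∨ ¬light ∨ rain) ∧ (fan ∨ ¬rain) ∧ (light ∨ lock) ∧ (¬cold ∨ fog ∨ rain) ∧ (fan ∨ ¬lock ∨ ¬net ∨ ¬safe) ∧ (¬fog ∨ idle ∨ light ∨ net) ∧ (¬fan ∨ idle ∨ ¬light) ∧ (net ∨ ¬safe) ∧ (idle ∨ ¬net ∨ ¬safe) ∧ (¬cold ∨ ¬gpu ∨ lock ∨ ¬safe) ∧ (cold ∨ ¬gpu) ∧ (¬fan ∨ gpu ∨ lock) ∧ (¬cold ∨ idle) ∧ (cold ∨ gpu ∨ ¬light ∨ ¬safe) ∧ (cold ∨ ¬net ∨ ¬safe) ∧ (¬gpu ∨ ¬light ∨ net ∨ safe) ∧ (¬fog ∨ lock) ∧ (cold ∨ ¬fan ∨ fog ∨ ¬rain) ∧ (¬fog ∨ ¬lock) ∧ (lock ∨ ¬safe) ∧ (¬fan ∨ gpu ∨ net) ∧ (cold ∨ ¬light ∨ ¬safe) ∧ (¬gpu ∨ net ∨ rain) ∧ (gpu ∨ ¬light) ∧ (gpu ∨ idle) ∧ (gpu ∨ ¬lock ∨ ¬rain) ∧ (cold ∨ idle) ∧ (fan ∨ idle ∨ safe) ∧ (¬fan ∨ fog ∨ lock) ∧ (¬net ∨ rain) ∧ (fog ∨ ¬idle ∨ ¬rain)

lock = True, safe = False, idle = True, rain = False, light = False, fan = False, fog = False, net = False, gpu = False, cold = False

Set lock = True.
  then (¬fog ∨ ¬lock) forces fog = False.
Set safe = False.
Try idle = False:
  (¬cold ∨ idle) forces cold = False.
  clause (cold ∨ idle) is falsified — backtrack.
So idle = True.
  then (fog ∨ ¬idle ∨ ¬rain) forces rain = False.
  then (¬cold ∨ fog ∨ rain) forces cold = False.
  then (cold ∨ ¬gpu) forces gpu = False.
  then (gpu ∨ ¬light) forces light = False.
  then (¬net ∨ rain) forces net = False.
  then (¬fan ∨ gpu ∨ net) forces fan = False.
All clauses satisfied.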